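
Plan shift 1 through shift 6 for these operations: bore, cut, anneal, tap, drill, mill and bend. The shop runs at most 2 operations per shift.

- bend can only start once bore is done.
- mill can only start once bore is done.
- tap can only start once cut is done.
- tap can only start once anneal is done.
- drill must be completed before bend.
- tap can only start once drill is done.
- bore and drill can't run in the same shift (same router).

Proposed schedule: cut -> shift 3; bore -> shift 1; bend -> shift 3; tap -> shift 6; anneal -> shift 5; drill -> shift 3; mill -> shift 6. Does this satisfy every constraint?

No. The shop runs at most 2 operations per shift is not satisfied.

mill can only start once bore is done — holds.
tap can only start once anneal is done — holds.
bend can only start once bore is done — holds.
drill must be completed before bend — violated.
tap can only start once drill is done — holds.
The shop runs at most 2 operations per shift — violated.
tap can only start once cut is done — holds.
bore and drill can't run in the same shift (same router) — holds.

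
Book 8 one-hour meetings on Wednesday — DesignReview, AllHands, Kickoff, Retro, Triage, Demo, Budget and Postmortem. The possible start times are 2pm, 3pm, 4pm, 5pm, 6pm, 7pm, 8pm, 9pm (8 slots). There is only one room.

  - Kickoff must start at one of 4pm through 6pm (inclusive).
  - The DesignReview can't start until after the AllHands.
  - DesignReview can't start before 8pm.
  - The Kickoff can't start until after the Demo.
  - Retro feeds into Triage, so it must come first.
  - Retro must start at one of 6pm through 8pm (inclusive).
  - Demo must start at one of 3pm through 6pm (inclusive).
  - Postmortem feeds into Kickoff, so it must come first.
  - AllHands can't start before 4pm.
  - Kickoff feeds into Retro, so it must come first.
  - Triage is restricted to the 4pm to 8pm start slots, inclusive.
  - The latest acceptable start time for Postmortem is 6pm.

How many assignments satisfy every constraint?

31

Splitting on DesignReview: it can be 8pm (2), 9pm (29). Listing each branch's schedules as (AllHands, Kickoff, Retro, Triage, Demo, Budget, Postmortem):
DesignReview=8pm: (4pm,5pm,6pm,7pm,3pm,9pm,2pm) (5pm,4pm,6pm,7pm,3pm,9pm,2pm) — 2.
DesignReview=9pm: (4pm,5pm,6pm,7pm,3pm,8pm,2pm) (4pm,5pm,6pm,8pm,3pm,7pm,2pm) (4pm,5pm,7pm,8pm,3pm,6pm,2pm) (4pm,6pm,7pm,8pm,3pm,2pm,5pm) (4pm,6pm,7pm,8pm,3pm,5pm,2pm) (4pm,6pm,7pm,8pm,5pm,2pm,3pm) (4pm,6pm,7pm,8pm,5pm,3pm,2pm) (5pm,4pm,6pm,7pm,3pm,8pm,2pm) (5pm,4pm,6pm,8pm,3pm,7pm,2pm) (5pm,4pm,7pm,8pm,3pm,6pm,2pm) (5pm,6pm,7pm,8pm,3pm,2pm,4pm) (5pm,6pm,7pm,8pm,3pm,4pm,2pm) (5pm,6pm,7pm,8pm,4pm,2pm,3pm) (5pm,6pm,7pm,8pm,4pm,3pm,2pm) (6pm,4pm,7pm,8pm,3pm,5pm,2pm) (6pm,5pm,7pm,8pm,3pm,2pm,4pm) (6pm,5pm,7pm,8pm,3pm,4pm,2pm) (6pm,5pm,7pm,8pm,4pm,2pm,3pm) (6pm,5pm,7pm,8pm,4pm,3pm,2pm) (7pm,4pm,6pm,8pm,3pm,5pm,2pm) (7pm,5pm,6pm,8pm,3pm,2pm,4pm) (7pm,5pm,6pm,8pm,3pm,4pm,2pm) (7pm,5pm,6pm,8pm,4pm,2pm,3pm) (7pm,5pm,6pm,8pm,4pm,3pm,2pm) (8pm,4pm,6pm,7pm,3pm,5pm,2pm) (8pm,5pm,6pm,7pm,3pm,2pm,4pm) (8pm,5pm,6pm,7pm,3pm,4pm,2pm) (8pm,5pm,6pm,7pm,4pm,2pm,3pm) (8pm,5pm,6pm,7pm,4pm,3pm,2pm) — 29.
Summing: 2 + 29 = 31.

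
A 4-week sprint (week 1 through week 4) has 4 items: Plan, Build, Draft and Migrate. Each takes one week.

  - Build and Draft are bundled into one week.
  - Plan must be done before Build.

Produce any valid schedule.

Draft -> week 2, Plan -> week 1, Build -> week 2, Migrate -> week 1

Checking: Plan(week 1) before Build(week 2); Build = Draft = week 2.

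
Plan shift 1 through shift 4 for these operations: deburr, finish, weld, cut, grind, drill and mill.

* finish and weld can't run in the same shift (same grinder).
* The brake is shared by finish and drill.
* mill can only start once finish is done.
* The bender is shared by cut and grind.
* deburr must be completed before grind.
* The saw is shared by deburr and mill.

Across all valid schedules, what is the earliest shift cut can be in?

cut at shift 1 is achievable: finish -> shift 1, grind -> shift 2, mill -> shift 2, deburr -> shift 1, drill -> shift 2, weld -> shift 2, cut -> shift 1.

shift 1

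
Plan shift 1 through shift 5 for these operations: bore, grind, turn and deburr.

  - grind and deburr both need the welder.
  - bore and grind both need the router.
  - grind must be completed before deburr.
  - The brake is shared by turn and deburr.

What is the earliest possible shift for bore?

bore at shift 1 is achievable: bore in shift 1, grind in shift 2, deburr in shift 3, turn in shift 1.

shift 1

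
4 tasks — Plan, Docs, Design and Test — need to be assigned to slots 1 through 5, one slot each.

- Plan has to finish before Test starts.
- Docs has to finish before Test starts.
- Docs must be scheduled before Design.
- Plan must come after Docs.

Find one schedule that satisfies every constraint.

Docs in 1; Plan in 2; Design in 2; Test in 3

Checking: Docs(1) before Design(2); Docs(1) before Test(3); Docs(1) before Plan(2); Plan(2) before Test(3).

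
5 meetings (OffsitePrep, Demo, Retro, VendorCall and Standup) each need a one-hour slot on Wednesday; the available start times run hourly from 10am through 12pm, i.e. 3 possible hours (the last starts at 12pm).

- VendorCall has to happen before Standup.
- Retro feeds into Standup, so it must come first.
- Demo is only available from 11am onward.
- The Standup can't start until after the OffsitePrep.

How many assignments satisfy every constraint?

18

Splitting on OffsitePrep: it can be 10am (10), 11am (8). Listing each branch's schedules as (Demo, Retro, VendorCall, Standup):
OffsitePrep=10am: (11am,10am,10am,11am) (11am,10am,10am,12pm) (11am,10am,11am,12pm) (11am,11am,10am,12pm) (11am,11am,11am,12pm) (12pm,10am,10am,11am) (12pm,10am,10am,12pm) (12pm,10am,11am,12pm) (12pm,11am,10am,12pm) (12pm,11am,11am,12pm) — 10.
OffsitePrep=11am: (11am,10am,10am,12pm) (11am,10am,11am,12pm) (11am,11am,10am,12pm) (11am,11am,11am,12pm) (12pm,10am,10am,12pm) (12pm,10am,11am,12pm) (12pm,11am,10am,12pm) (12pm,11am,11am,12pm) — 8.
Summing: 10 + 8 = 18.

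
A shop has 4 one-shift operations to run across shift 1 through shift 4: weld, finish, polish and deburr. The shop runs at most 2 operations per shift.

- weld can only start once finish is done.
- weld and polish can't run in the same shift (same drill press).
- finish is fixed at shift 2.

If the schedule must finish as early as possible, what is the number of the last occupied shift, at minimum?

The precedence chain requires at least 2 distinct shifts.
With at most 2 per shift and 4 operations, at least 2 shifts are needed.
Propagating the time windows through the other constraints, weld can't land before shift 3, so the schedule must run through at least shift 3.
3 works (last occupied shift: shift 3): for example deburr=shift 1; finish=shift 2; weld=shift 3; polish=shift 1.

shift 3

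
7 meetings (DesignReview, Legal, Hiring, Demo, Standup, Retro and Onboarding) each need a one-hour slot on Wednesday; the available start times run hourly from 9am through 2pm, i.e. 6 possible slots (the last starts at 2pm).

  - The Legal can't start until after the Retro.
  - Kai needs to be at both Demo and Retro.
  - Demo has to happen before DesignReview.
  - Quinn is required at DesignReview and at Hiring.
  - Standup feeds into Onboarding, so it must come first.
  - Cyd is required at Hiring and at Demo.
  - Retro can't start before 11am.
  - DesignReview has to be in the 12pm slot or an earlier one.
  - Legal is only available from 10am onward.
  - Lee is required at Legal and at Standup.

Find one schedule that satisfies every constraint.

Hiring -> 11am; Demo -> 9am; Onboarding -> 10am; Retro -> 11am; Standup -> 9am; Legal -> 12pm; DesignReview -> 10am

Checking: Demo(9am) before DesignReview(10am); Standup(9am) before Onboarding(10am); Retro(11am) before Legal(12pm); Hiring(11am) != Demo(9am); Legal(12pm) != Standup(9am); Demo(9am) != Retro(11am); DesignReview(10am) != Hiring(11am); Retro=11am in [11am,2pm]; DesignReview=10am in [9am,12pm]; Legal=12pm in [10am,2pm].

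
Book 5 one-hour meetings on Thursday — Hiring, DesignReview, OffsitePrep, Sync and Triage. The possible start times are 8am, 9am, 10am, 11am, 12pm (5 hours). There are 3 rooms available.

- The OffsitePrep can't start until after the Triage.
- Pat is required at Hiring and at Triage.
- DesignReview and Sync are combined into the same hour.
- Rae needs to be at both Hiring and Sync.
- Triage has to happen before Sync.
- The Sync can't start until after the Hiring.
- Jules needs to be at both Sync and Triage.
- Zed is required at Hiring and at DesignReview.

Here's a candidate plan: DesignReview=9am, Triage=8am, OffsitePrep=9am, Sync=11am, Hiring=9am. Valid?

Triage has to happen before Sync — holds.
DesignReview and Sync are combined into the same hour — violated.
Rae needs to be at both Hiring and Sync — holds.
Jules needs to be at both Sync and Triage — holds.
The Sync can't start until after the Hiring — holds.
The OffsitePrep can't start until after the Triage — holds.
Pat is required at Hiring and at Triage — holds.
There are 3 rooms available — holds.
Zed is required at Hiring and at DesignReview — violated.

No. Zed is required at Hiring and at DesignReview is not satisfied.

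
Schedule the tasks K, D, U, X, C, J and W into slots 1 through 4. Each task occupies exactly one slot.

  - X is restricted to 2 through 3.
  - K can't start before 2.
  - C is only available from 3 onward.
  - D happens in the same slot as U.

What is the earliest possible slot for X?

2

X is available from 2; X's own window allows nothing later than 3.
X at 2 is achievable: J=1; W=1; X=2; C=3; K=2; U=1; D=1.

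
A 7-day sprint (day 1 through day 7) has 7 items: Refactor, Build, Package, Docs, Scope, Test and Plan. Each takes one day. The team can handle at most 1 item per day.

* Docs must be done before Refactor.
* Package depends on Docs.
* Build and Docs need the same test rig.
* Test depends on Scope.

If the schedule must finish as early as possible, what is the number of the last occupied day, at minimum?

The precedence chain requires at least 2 distinct days.
With at most 1 per day and 7 work items, at least 7 days are needed.
7 works (last occupied day: day 7): for example Plan=day 7, Test=day 5, Refactor=day 2, Docs=day 1, Build=day 6, Package=day 3, Scope=day 4.

7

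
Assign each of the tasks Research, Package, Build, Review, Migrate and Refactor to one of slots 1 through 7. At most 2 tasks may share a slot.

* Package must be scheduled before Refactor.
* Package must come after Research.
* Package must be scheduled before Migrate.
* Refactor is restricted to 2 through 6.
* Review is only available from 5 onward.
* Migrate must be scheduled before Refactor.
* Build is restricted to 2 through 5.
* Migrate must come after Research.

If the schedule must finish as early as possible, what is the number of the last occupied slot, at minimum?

The precedence chain requires at least 4 distinct slots.
With at most 2 per slot and 6 tasks, at least 3 slots are needed.
Review can't be placed before 5, so the schedule must run through at least slot 5.
5 works (last occupied slot: 5): for example Review=5, Build=2, Migrate=3, Refactor=4, Research=1, Package=2.

5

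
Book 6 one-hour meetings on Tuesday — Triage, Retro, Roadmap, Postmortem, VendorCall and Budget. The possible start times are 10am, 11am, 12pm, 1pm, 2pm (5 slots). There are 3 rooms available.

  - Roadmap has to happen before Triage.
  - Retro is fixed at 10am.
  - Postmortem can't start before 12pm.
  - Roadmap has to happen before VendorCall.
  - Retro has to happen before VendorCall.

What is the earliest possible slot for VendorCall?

Precedence pushes VendorCall to at least 11am.
VendorCall at 11am is achievable: Budget -> 10am; Triage -> 11am; VendorCall -> 11am; Roadmap -> 10am; Retro -> 10am; Postmortem -> 12pm.

11am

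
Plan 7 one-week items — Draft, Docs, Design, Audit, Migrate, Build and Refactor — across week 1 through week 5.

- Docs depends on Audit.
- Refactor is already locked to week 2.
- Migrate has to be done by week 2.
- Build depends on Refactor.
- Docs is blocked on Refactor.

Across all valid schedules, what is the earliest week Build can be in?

Precedence pushes Build to at least week 3.
Build at week 3 is achievable: Build in week 3, Audit in week 1, Migrate in week 1, Design in week 1, Refactor in week 2, Draft in week 1, Docs in week 3.

week 3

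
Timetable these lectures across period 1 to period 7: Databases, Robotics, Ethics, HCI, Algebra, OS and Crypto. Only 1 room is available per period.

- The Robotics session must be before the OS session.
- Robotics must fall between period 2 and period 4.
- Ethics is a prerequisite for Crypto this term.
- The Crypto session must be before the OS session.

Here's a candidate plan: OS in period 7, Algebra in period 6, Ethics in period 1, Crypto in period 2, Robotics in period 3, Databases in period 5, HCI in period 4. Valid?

Only 1 room is available per period — holds.
Ethics is a prerequisite for Crypto this term — holds.
The Crypto session must be before the OS session — holds.
Robotics must fall between period 2 and period 4 — holds.
The Robotics session must be before the OS session — holds.

Valid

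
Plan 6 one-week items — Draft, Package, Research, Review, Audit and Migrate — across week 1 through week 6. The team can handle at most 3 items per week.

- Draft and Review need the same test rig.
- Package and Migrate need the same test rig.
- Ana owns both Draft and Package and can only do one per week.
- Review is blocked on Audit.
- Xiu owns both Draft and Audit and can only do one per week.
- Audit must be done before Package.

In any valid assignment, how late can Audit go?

Downstream work caps Audit at week 5.
Audit at week 5 is achievable: Audit -> week 5, Research -> week 1, Review -> week 6, Package -> week 6, Draft -> week 1, Migrate -> week 1.

week 5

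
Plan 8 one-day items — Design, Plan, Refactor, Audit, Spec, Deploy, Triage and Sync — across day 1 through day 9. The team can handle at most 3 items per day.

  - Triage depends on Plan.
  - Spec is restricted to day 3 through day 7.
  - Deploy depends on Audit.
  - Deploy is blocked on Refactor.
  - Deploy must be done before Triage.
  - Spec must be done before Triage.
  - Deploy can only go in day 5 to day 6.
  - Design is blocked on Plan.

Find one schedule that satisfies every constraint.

Design=day 2, Deploy=day 5, Triage=day 6, Refactor=day 1, Audit=day 1, Plan=day 1, Sync=day 2, Spec=day 3

Checking: Audit(day 1) before Deploy(day 5); Deploy(day 5) before Triage(day 6); Plan(day 1) before Design(day 2); Plan(day 1) before Triage(day 6); Refactor(day 1) before Deploy(day 5); Spec(day 3) before Triage(day 6); Deploy=day 5 in [day 5,day 6]; Spec=day 3 in [day 3,day 7]; max 3 per day (cap 3).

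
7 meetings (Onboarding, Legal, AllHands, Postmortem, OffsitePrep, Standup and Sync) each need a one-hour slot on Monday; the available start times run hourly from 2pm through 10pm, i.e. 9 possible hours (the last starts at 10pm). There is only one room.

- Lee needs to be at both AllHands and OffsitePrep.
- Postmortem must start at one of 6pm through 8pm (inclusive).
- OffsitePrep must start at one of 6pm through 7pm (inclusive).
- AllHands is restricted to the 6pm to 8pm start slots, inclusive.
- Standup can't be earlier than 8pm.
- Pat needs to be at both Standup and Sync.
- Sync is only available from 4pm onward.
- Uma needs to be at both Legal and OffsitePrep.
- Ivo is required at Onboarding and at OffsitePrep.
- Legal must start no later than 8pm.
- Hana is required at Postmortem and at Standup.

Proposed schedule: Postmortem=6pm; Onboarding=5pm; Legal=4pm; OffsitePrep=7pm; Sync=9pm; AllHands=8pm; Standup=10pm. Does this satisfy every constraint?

Valid

Sync is only available from 4pm onward — holds.
Hana is required at Postmortem and at Standup — holds.
Standup can't be earlier than 8pm — holds.
AllHands is restricted to the 6pm to 8pm start slots, inclusive — holds.
Ivo is required at Onboarding and at OffsitePrep — holds.
OffsitePrep must start at one of 6pm through 7pm (inclusive) — holds.
Postmortem must start at one of 6pm through 8pm (inclusive) — holds.
Lee needs to be at both AllHands and OffsitePrep — holds.
Legal must start no later than 8pm — holds.
There is only one room — holds.
Uma needs to be at both Legal and OffsitePrep — holds.
Pat needs to be at both Standup and Sync — holds.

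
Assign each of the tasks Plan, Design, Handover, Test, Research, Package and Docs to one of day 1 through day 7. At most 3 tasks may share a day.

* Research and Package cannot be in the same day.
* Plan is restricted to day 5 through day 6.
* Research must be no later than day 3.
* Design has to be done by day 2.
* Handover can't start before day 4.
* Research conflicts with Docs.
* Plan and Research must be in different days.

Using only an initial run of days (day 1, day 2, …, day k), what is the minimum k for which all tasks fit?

With at most 3 per day and 7 tasks, at least 3 days are needed.
Plan can't be placed before day 5, so the schedule must run through at least day 5.
5 works (last occupied day: day 5): for example Plan in day 5, Research in day 1, Test in day 1, Design in day 1, Handover in day 4, Docs in day 2, Package in day 2.

5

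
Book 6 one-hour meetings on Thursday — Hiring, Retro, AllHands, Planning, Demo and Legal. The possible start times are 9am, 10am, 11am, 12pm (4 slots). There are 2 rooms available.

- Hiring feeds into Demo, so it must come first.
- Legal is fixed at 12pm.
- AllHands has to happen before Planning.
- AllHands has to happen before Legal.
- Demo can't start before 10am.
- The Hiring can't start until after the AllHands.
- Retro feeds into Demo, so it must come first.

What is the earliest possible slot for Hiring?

10am

Precedence pushes Hiring to at least 10am; downstream work caps Hiring at 11am.
Hiring at 10am is achievable: Legal -> 12pm, Demo -> 11am, AllHands -> 9am, Planning -> 10am, Hiring -> 10am, Retro -> 9am.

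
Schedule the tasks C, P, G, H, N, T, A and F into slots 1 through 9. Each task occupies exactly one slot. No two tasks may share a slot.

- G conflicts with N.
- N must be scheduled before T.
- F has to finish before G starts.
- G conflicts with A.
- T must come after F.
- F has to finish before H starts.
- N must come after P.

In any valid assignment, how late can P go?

Downstream work caps P at 7.
P at 7 is achievable: G in 2; N in 8; A in 5; F in 1; H in 3; T in 9; C in 4; P in 7.

7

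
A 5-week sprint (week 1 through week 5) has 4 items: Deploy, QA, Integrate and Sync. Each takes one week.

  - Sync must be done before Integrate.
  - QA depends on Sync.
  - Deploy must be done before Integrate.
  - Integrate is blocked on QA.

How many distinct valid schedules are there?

Splitting on Deploy: it can be week 1 (10), week 2 (10), week 3 (9), week 4 (6). Listing each branch's schedules as (QA, Integrate, Sync) by week number:
Deploy=week 1: (2,3,1) (2,4,1) (2,5,1) (3,4,1) (3,4,2) (3,5,1) (3,5,2) (4,5,1) (4,5,2) (4,5,3) — 10.
Deploy=week 2: (2,3,1) (2,4,1) (2,5,1) (3,4,1) (3,4,2) (3,5,1) (3,5,2) (4,5,1) (4,5,2) (4,5,3) — 10.
Deploy=week 3: (2,4,1) (2,5,1) (3,4,1) (3,4,2) (3,5,1) (3,5,2) (4,5,1) (4,5,2) (4,5,3) — 9.
Deploy=week 4: (2,5,1) (3,5,1) (3,5,2) (4,5,1) (4,5,2) (4,5,3) — 6.
Summing: 10 + 10 + 9 + 6 = 35.

35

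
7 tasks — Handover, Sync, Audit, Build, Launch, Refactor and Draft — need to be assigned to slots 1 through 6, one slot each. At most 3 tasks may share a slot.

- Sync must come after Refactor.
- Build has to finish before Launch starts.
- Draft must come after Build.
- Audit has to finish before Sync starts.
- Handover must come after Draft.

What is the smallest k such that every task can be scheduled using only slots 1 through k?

3 slots

The precedence chain requires at least 3 distinct slots.
With at most 3 per slot and 7 tasks, at least 3 slots are needed.
3 works (last occupied slot: 3): for example Build=1, Draft=2, Handover=3, Audit=1, Sync=2, Refactor=1, Launch=2.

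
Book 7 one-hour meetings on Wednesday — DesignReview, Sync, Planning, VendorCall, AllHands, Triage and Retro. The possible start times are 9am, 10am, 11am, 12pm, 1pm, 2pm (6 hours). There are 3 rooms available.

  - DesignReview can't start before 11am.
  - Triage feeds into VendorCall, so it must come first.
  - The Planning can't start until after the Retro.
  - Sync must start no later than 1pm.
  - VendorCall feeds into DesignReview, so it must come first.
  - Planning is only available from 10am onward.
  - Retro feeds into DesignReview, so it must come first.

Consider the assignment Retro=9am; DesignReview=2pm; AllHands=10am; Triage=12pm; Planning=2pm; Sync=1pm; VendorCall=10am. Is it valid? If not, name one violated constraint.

The Planning can't start until after the Retro — holds.
There are 3 rooms available — holds.
Triage feeds into VendorCall, so it must come first — violated.
VendorCall feeds into DesignReview, so it must come first — holds.
Sync must start no later than 1pm — holds.
Retro feeds into DesignReview, so it must come first — holds.
Planning is only available from 10am onward — holds.
DesignReview can't start before 11am — holds.

No — it violates: Triage feeds into VendorCall, so it must come first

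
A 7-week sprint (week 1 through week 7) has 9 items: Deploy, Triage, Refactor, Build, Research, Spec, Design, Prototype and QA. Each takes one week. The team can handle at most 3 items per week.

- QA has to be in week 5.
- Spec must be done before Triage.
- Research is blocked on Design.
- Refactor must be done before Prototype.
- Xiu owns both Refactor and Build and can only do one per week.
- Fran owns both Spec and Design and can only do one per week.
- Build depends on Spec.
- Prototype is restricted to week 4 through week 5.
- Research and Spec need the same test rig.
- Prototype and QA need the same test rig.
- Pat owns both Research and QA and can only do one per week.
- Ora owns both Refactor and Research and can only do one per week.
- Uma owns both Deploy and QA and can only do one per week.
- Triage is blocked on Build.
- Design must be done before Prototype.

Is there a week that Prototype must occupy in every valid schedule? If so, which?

week 4

Prototype's window is week 4–week 5.
QA is fixed at week 5, and Prototype can't share a week with QA.
So Prototype must be week 4.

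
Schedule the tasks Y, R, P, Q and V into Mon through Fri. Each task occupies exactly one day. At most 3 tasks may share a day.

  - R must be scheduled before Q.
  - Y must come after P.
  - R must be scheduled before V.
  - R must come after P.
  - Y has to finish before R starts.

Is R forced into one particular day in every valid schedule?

R can be Wed (e.g. V in Thu, Q in Thu, P in Mon, Y in Tue, R in Wed) or Thu (e.g. Q=Fri, P=Mon, Y=Tue, V=Fri, R=Thu).

No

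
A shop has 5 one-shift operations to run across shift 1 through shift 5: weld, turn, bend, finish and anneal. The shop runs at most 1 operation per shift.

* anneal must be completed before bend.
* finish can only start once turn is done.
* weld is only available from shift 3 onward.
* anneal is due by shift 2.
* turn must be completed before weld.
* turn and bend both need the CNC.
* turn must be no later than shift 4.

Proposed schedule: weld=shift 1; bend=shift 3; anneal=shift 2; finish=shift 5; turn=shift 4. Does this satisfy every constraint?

No — it violates: turn must be completed before weld

turn and bend both need the CNC — holds.
anneal must be completed before bend — holds.
weld is only available from shift 3 onward — violated.
anneal is due by shift 2 — holds.
The shop runs at most 1 operation per shift — holds.
finish can only start once turn is done — holds.
turn must be no later than shift 4 — holds.
turn must be completed before weld — violated.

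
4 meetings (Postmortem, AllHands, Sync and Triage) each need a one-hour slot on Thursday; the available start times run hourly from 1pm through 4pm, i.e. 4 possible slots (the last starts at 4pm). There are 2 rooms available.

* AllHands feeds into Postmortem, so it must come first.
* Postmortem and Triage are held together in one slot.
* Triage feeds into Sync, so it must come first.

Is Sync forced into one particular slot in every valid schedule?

No

Sync can be 3pm (e.g. Postmortem in 2pm; Sync in 3pm; AllHands in 1pm; Triage in 2pm) or 4pm (e.g. Postmortem in 2pm; Sync in 4pm; AllHands in 1pm; Triage in 2pm).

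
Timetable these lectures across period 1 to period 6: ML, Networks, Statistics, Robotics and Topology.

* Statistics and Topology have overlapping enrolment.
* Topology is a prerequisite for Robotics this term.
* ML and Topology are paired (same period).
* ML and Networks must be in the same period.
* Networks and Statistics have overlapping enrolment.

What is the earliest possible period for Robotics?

Precedence pushes Robotics to at least period 2.
Robotics at period 2 is achievable: Statistics in period 2; ML in period 1; Robotics in period 2; Networks in period 1; Topology in period 1.

period 2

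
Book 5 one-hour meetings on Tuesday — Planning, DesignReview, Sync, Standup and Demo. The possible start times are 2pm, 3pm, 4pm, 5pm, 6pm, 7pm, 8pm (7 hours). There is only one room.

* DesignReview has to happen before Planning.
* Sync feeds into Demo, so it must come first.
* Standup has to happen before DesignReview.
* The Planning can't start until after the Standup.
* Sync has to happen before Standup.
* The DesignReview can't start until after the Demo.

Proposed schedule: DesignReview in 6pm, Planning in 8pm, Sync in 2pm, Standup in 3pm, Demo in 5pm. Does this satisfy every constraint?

Yes, all constraints hold

Sync has to happen before Standup — holds.
The Planning can't start until after the Standup — holds.
Standup has to happen before DesignReview — holds.
Sync feeds into Demo, so it must come first — holds.
DesignReview has to happen before Planning — holds.
There is only one room — holds.
The DesignReview can't start until after the Demo — holds.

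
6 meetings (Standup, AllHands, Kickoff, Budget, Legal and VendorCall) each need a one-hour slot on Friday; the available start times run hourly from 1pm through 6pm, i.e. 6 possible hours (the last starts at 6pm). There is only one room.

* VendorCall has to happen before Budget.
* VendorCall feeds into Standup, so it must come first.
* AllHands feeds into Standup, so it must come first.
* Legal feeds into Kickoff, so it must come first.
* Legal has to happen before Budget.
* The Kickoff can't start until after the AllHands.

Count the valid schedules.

48

Splitting on Standup: it can be 3pm (4), 4pm (12), 5pm (16), 6pm (16). Listing each branch's schedules as (AllHands, Kickoff, Budget, Legal, VendorCall):
Standup=3pm: (1pm,5pm,6pm,4pm,2pm) (1pm,6pm,5pm,4pm,2pm) (2pm,5pm,6pm,4pm,1pm) (2pm,6pm,5pm,4pm,1pm) — 4.
Standup=4pm: (1pm,5pm,6pm,2pm,3pm) (1pm,5pm,6pm,3pm,2pm) (1pm,6pm,5pm,2pm,3pm) (1pm,6pm,5pm,3pm,2pm) (2pm,5pm,6pm,1pm,3pm) (2pm,5pm,6pm,3pm,1pm) (2pm,6pm,5pm,1pm,3pm) (2pm,6pm,5pm,3pm,1pm) (3pm,5pm,6pm,1pm,2pm) (3pm,5pm,6pm,2pm,1pm) (3pm,6pm,5pm,1pm,2pm) (3pm,6pm,5pm,2pm,1pm) — 12.
Standup=5pm: (1pm,3pm,6pm,2pm,4pm) (1pm,4pm,6pm,2pm,3pm) (1pm,4pm,6pm,3pm,2pm) (1pm,6pm,4pm,2pm,3pm) (1pm,6pm,4pm,3pm,2pm) (2pm,3pm,6pm,1pm,4pm) (2pm,4pm,6pm,1pm,3pm) (2pm,4pm,6pm,3pm,1pm) (2pm,6pm,4pm,1pm,3pm) (2pm,6pm,4pm,3pm,1pm) (3pm,4pm,6pm,1pm,2pm) (3pm,4pm,6pm,2pm,1pm) (3pm,6pm,4pm,1pm,2pm) (3pm,6pm,4pm,2pm,1pm) (4pm,6pm,3pm,1pm,2pm) (4pm,6pm,3pm,2pm,1pm) — 16.
Standup=6pm: (1pm,3pm,5pm,2pm,4pm) (1pm,4pm,5pm,2pm,3pm) (1pm,4pm,5pm,3pm,2pm) (1pm,5pm,4pm,2pm,3pm) (1pm,5pm,4pm,3pm,2pm) (2pm,3pm,5pm,1pm,4pm) (2pm,4pm,5pm,1pm,3pm) (2pm,4pm,5pm,3pm,1pm) (2pm,5pm,4pm,1pm,3pm) (2pm,5pm,4pm,3pm,1pm) (3pm,4pm,5pm,1pm,2pm) (3pm,4pm,5pm,2pm,1pm) (3pm,5pm,4pm,1pm,2pm) (3pm,5pm,4pm,2pm,1pm) (4pm,5pm,3pm,1pm,2pm) (4pm,5pm,3pm,2pm,1pm) — 16.
Summing: 4 + 12 + 16 + 16 = 48.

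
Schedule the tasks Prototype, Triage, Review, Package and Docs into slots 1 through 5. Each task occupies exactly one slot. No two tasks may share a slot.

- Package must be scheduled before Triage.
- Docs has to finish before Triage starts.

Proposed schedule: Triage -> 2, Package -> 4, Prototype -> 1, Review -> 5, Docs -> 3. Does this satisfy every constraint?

No — it violates: Package must be scheduled before Triage

Package must be scheduled before Triage — violated.
Docs has to finish before Triage starts — violated.
No two tasks may share a slot — holds.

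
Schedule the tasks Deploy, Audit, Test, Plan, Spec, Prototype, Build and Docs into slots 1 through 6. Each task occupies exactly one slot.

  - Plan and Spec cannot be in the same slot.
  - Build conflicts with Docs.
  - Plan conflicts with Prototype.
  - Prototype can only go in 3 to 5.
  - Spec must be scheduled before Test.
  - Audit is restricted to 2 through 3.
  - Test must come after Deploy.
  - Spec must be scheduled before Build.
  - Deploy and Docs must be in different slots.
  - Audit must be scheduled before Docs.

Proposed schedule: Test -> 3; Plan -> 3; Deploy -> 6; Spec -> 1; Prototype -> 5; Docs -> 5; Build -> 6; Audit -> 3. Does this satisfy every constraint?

Prototype can only go in 3 to 5 — holds.
Test must come after Deploy — violated.
Audit must be scheduled before Docs — holds.
Spec must be scheduled before Test — holds.
Plan and Spec cannot be in the same slot — holds.
Deploy and Docs must be in different slots — holds.
Audit is restricted to 2 through 3 — holds.
Plan conflicts with Prototype — holds.
Spec must be scheduled before Build — holds.
Build conflicts with Docs — holds.

No. Test must come after Deploy is not satisfied.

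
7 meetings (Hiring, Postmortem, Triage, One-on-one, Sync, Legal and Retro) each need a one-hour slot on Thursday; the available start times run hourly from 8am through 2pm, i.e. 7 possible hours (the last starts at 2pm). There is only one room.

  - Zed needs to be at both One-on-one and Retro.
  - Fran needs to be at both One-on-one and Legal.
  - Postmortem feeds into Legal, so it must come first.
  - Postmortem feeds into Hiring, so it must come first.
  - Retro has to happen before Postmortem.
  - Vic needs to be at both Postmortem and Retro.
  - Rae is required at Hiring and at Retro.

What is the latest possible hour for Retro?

Downstream work caps Retro at 12pm.
Retro at 11am is achievable: Triage=8am, Sync=10am, Postmortem=12pm, Retro=11am, Hiring=1pm, One-on-one=9am, Legal=2pm.
Nothing later works — the conflict and capacity constraints rule out every hour after 11am.

11am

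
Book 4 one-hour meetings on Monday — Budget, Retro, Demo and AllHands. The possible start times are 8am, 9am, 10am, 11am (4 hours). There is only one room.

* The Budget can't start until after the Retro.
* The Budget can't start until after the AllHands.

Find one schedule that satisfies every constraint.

Retro=8am; Budget=10am; Demo=11am; AllHands=9am

Checking: AllHands(9am) before Budget(10am); Retro(8am) before Budget(10am); max 1 per hour (cap 1).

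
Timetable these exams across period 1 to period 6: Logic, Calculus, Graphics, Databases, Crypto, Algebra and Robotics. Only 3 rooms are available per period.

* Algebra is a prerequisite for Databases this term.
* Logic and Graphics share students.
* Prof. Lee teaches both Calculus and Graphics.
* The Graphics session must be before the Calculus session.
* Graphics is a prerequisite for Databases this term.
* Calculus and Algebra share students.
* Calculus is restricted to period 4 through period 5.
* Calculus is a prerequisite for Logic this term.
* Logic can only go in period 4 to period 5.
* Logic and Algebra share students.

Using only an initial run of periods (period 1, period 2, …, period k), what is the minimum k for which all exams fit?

5

The precedence chain requires at least 3 distinct periods.
With at most 3 per period and 7 exams, at least 3 periods are needed.
Propagating the time windows through the other constraints, Logic can't land before period 5, so the schedule must run through at least period 5.
5 works (last occupied period: period 5): for example Algebra in period 1; Databases in period 2; Crypto in period 1; Logic in period 5; Calculus in period 4; Robotics in period 2; Graphics in period 1.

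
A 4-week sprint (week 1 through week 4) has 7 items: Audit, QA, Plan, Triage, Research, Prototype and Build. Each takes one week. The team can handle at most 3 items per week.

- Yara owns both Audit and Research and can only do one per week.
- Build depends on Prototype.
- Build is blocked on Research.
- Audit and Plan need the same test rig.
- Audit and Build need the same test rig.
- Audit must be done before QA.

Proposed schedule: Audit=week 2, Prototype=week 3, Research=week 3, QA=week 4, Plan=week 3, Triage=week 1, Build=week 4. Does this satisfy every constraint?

Yes

Audit and Plan need the same test rig — holds.
Audit and Build need the same test rig — holds.
The team can handle at most 3 items per week — holds.
Yara owns both Audit and Research and can only do one per week — holds.
Build depends on Prototype — holds.
Audit must be done before QA — holds.
Build is blocked on Research — holds.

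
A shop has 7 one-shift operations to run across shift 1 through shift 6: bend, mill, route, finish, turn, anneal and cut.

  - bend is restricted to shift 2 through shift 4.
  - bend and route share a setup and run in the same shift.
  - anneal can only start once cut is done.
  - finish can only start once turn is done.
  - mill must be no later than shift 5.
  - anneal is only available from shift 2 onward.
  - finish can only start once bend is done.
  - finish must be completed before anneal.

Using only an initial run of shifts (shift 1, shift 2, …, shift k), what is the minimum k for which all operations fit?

The precedence chain requires at least 3 distinct shifts.
Propagating the time windows through the other constraints, anneal can't land before shift 4, so the schedule must run through at least shift 4.
4 works (last occupied shift: shift 4): for example mill=shift 1, bend=shift 2, cut=shift 1, anneal=shift 4, route=shift 2, turn=shift 1, finish=shift 3.

4 shifts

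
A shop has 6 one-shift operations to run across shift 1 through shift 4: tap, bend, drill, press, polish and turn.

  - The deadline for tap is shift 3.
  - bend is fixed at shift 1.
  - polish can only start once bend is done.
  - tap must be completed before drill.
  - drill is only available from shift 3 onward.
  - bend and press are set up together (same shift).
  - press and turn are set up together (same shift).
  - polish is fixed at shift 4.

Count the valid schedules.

Splitting on tap: it can be shift 1 (2), shift 2 (2), shift 3 (1). Listing each branch's schedules as (bend, drill, press, polish, turn) by shift number:
tap=shift 1: (1,3,1,4,1) (1,4,1,4,1) — 2.
tap=shift 2: (1,3,1,4,1) (1,4,1,4,1) — 2.
tap=shift 3: (1,4,1,4,1) — 1.
Summing: 2 + 2 + 1 = 5.

5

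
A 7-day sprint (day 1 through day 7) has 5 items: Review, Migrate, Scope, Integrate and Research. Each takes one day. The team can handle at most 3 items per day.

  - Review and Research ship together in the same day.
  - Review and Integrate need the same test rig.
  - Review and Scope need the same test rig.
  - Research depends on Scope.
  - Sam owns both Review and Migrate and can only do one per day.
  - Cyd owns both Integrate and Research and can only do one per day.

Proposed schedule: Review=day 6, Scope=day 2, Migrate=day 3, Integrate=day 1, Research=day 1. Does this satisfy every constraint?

No — it violates: Review and Research ship together in the same day

Cyd owns both Integrate and Research and can only do one per day — violated.
Review and Scope need the same test rig — holds.
Review and Research ship together in the same day — violated.
Review and Integrate need the same test rig — holds.
Sam owns both Review and Migrate and can only do one per day — holds.
Research depends on Scope — violated.
The team can handle at most 3 items per day — holds.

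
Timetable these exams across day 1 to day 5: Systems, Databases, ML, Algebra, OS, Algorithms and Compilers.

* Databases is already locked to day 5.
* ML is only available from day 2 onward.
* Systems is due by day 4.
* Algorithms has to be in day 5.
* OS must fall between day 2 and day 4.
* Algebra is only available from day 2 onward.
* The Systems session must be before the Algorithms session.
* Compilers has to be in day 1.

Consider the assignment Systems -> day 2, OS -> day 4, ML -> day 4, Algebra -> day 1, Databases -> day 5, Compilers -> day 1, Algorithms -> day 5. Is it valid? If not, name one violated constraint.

ML is only available from day 2 onward — holds.
Algorithms has to be in day 5 — holds.
Compilers has to be in day 1 — holds.
The Systems session must be before the Algorithms session — holds.
Databases is already locked to day 5 — holds.
Systems is due by day 4 — holds.
Algebra is only available from day 2 onward — violated.
OS must fall between day 2 and day 4 — holds.

No. Algebra is only available from day 2 onward is not satisfied.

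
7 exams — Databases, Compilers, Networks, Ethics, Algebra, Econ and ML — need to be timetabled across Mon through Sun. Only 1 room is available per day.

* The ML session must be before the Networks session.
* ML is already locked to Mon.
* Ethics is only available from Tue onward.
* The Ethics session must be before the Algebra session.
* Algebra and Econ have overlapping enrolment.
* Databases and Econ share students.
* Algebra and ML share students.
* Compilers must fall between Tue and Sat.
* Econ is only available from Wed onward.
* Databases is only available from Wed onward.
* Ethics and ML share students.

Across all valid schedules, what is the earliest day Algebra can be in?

Wed

Precedence pushes Algebra to at least Wed.
Algebra at Wed is achievable: Ethics=Tue; ML=Mon; Compilers=Fri; Databases=Thu; Econ=Sat; Algebra=Wed; Networks=Sun.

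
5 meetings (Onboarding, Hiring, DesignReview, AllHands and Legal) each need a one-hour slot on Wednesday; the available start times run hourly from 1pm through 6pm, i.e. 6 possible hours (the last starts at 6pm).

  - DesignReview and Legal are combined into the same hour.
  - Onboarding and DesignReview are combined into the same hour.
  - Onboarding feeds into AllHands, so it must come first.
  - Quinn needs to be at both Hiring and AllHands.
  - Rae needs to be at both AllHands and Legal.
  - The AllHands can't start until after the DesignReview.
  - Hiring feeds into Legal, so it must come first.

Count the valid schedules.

20

Splitting on Onboarding: it can be 2pm (4), 3pm (6), 4pm (6), 5pm (4). Listing each branch's schedules as (Hiring, DesignReview, AllHands, Legal):
Onboarding=2pm: (1pm,2pm,3pm,2pm) (1pm,2pm,4pm,2pm) (1pm,2pm,5pm,2pm) (1pm,2pm,6pm,2pm) — 4.
Onboarding=3pm: (1pm,3pm,4pm,3pm) (1pm,3pm,5pm,3pm) (1pm,3pm,6pm,3pm) (2pm,3pm,4pm,3pm) (2pm,3pm,5pm,3pm) (2pm,3pm,6pm,3pm) — 6.
Onboarding=4pm: (1pm,4pm,5pm,4pm) (1pm,4pm,6pm,4pm) (2pm,4pm,5pm,4pm) (2pm,4pm,6pm,4pm) (3pm,4pm,5pm,4pm) (3pm,4pm,6pm,4pm) — 6.
Onboarding=5pm: (1pm,5pm,6pm,5pm) (2pm,5pm,6pm,5pm) (3pm,5pm,6pm,5pm) (4pm,5pm,6pm,5pm) — 4.
Summing: 4 + 6 + 6 + 4 = 20.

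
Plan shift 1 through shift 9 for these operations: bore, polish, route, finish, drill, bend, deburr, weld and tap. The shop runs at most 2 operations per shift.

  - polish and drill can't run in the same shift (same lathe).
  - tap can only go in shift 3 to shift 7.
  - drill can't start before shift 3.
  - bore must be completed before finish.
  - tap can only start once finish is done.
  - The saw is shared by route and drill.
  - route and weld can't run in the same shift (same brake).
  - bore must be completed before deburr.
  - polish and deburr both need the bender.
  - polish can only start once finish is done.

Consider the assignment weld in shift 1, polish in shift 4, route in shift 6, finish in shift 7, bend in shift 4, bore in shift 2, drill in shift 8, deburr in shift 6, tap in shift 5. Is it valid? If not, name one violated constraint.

polish can only start once finish is done — violated.
The saw is shared by route and drill — holds.
bore must be completed before deburr — holds.
bore must be completed before finish — holds.
drill can't start before shift 3 — holds.
polish and deburr both need the bender — holds.
route and weld can't run in the same shift (same brake) — holds.
polish and drill can't run in the same shift (same lathe) — holds.
tap can only start once finish is done — violated.
tap can only go in shift 3 to shift 7 — holds.
The shop runs at most 2 operations per shift — holds.

Invalid. polish can only start once finish is done.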